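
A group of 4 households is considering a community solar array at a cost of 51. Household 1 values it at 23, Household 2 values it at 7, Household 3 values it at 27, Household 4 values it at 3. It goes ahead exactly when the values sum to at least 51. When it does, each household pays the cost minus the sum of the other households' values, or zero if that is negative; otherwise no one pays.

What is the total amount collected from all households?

Total value 60 ≥ cost 51, so it is built.
Household 1: others sum to 37; max(0, 51 - 37) = 14.
Household 2: others sum to 53; max(0, 51 - 53) = 0.
Household 3: others sum to 33; max(0, 51 - 33) = 18.
Household 4: others sum to 57; max(0, 51 - 57) = 0.
Total collected = 14 + 0 + 18 + 0 = 32.

32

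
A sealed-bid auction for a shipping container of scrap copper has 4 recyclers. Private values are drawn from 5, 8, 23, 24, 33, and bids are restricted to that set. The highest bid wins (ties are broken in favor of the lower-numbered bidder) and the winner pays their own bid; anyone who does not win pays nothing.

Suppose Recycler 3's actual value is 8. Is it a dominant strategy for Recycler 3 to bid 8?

Yes

Check each profile of the others' bids and compare truth against every alternative bid.
Others bid (5, 5, 5): truth gives 0, best alternative gives 0.
Others bid (5, 5, 8): truth gives 0, best alternative gives 0.
Others bid (5, 5, 23): truth gives 0, best alternative gives 0.
Others bid (5, 5, 24): truth gives 0, best alternative gives 0.
Others bid (5, 5, 33): truth gives 0, best alternative gives 0.
Others bid (5, 8, 5): truth gives 0, best alternative gives 0.
(Remaining 119 profiles checked similarly; truth is weakly best in each.)
In every case the truthful bid is at least as good as any alternative, so it is a dominant strategy.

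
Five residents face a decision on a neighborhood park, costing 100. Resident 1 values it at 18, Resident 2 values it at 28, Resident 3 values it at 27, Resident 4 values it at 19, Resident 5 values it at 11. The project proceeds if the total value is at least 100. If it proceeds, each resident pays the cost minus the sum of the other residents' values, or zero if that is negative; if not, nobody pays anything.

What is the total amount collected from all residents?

Total value 103 ≥ cost 100, so it is built.
Resident 1: others sum to 85; max(0, 100 - 85) = 15.
Resident 2: others sum to 75; max(0, 100 - 75) = 25.
Resident 3: others sum to 76; max(0, 100 - 76) = 24.
Resident 4: others sum to 84; max(0, 100 - 84) = 16.
Resident 5: others sum to 92; max(0, 100 - 92) = 8.
Total collected = 15 + 25 + 24 + 16 + 8 = 88.

88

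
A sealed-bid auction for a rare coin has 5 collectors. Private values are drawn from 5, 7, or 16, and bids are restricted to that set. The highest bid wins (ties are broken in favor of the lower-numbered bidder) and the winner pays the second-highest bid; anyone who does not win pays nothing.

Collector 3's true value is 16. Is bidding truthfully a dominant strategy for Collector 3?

Yes

Check each profile of the others' bids and compare truth against every alternative bid.
Others bid (5, 7, 5, 5): truth gives 9, best alternative gives 0.
Others bid (5, 7, 5, 7): truth gives 9, best alternative gives 0.
Others bid (5, 7, 7, 5): truth gives 9, best alternative gives 0.
Others bid (5, 7, 7, 7): truth gives 9, best alternative gives 0.
Others bid (7, 5, 5, 5): truth gives 9, best alternative gives 0.
Others bid (7, 5, 5, 7): truth gives 9, best alternative gives 0.
(Remaining 75 profiles checked similarly; truth is weakly best in each.)
In every case the truthful bid is at least as good as any alternative, so it is a dominant strategy.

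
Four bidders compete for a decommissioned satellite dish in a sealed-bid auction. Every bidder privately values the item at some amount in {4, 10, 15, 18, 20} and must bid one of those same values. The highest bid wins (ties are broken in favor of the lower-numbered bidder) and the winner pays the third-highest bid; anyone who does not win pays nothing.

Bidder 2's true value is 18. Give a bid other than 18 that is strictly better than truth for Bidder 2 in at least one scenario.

Suppose Bidder 1 bids 4, Bidder 3 bids 4 and Bidder 4 bids 20.
Bid 18: loses, pays 0, utility 0.
Bid 20: wins, pays 4, utility 18 - 4 = 14.
So bidding 20 beats truth here (14 > 0).

20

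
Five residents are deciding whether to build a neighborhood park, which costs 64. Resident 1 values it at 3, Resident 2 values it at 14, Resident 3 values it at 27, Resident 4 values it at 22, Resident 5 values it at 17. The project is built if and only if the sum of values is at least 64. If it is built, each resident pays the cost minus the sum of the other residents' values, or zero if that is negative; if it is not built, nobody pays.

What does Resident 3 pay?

8

Total value 83 ≥ cost 64, so the project is built.
The other residents' values sum to 56.
Cost minus that sum is 64 - 56 = 8.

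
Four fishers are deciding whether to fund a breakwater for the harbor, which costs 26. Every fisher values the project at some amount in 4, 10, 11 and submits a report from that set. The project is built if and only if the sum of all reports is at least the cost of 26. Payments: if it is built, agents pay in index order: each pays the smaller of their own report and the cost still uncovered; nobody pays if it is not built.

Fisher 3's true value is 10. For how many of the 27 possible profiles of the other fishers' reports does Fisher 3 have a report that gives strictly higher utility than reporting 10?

Others report (4, 10, 10): truth gives 0; report 4 gives 6 > 0. Violating.
Others report (4, 10, 11): truth gives 0; report 4 gives 6 > 0. Violating.
Others report (4, 11, 10): truth gives 0; report 4 gives 6 > 0. Violating.
Others report (4, 11, 11): truth gives 0; report 4 gives 6 > 0. Violating.
Others report (4, 4, 4): truth gives 0; no alternative beats it.
Others report (4, 4, 10): truth gives 0; no alternative beats it.
(Checking all 27 profiles: 17 have a profitable deviation, 10 do not.)

17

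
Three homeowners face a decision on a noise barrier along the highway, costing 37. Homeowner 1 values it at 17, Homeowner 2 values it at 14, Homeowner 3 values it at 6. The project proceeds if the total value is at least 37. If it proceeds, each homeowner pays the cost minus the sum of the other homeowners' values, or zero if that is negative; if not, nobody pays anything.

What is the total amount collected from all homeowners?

Total value 37 ≥ cost 37, so it is built.
Homeowner 1: others sum to 20; max(0, 37 - 20) = 17.
Homeowner 2: others sum to 23; max(0, 37 - 23) = 14.
Homeowner 3: others sum to 31; max(0, 37 - 31) = 6.
Total collected = 17 + 14 + 6 = 37.

37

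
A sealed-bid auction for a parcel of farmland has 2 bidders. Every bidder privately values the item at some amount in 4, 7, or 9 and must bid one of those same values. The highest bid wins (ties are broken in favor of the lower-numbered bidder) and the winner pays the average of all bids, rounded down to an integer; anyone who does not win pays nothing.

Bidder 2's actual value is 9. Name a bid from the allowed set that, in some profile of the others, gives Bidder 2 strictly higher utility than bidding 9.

Suppose Bidder 1 bids 4.
Bid 9: wins, pays 6, utility 9 - 6 = 3.
Bid 7: wins, pays 5, utility 9 - 5 = 4.
So bidding 7 beats truth here (4 > 3).

7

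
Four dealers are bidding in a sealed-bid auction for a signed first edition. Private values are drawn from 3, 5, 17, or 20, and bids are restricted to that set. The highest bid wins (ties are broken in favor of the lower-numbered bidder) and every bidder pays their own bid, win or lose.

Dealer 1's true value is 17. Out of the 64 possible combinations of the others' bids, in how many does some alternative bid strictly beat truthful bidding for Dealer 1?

Others bid (3, 3, 3): truth gives 0; bid 3 gives 14 > 0. Violating.
Others bid (3, 3, 5): truth gives 0; bid 5 gives 12 > 0. Violating.
Others bid (3, 3, 20): truth gives -17; bid 3 gives -3 > -17. Violating.
Others bid (3, 5, 3): truth gives 0; bid 5 gives 12 > 0. Violating.
Others bid (3, 3, 17): truth gives 0; no alternative beats it.
Others bid (3, 5, 17): truth gives 0; no alternative beats it.
(Checking all 64 profiles: 45 have a profitable deviation, 19 do not.)

45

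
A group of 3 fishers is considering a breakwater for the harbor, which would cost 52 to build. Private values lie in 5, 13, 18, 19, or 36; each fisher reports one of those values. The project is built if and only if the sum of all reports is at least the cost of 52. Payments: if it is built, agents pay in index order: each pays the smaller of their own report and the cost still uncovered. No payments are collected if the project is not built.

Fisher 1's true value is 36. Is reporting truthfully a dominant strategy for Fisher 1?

Consider the case where Fisher 2 reports 5 and Fisher 3 reports 36.
Truthful report 36: project built, pays 36, utility 36 - 36 = 0.
Report 13 instead: project built, pays 13, utility 36 - 13 = 23.
Since 23 > 0, reporting 13 is strictly better here, so truthful reporting is not dominant.

No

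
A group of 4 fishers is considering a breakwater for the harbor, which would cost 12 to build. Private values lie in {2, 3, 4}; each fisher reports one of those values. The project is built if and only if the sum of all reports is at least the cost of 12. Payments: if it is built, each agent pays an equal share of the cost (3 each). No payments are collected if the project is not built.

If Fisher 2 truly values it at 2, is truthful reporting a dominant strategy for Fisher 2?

Check each profile of the others' reports and compare truth against every alternative report.
Others report (2, 3, 4): truth gives 0, best alternative gives -1.
Others report (2, 4, 3): truth gives 0, best alternative gives -1.
Others report (3, 2, 4): truth gives 0, best alternative gives -1.
Others report (3, 3, 3): truth gives 0, best alternative gives -1.
Others report (3, 4, 2): truth gives 0, best alternative gives -1.
Others report (4, 2, 3): truth gives 0, best alternative gives -1.
(Remaining 21 profiles checked similarly; truth is weakly best in each.)
In every case the truthful report is at least as good as any alternative, so it is a dominant strategy.

Yes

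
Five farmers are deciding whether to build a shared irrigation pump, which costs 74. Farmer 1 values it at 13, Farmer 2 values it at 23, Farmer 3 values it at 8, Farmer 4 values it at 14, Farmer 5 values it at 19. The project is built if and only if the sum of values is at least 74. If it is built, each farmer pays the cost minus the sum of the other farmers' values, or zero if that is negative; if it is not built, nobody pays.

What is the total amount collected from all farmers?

Total value 77 ≥ cost 74, so it is built.
Farmer 1: others sum to 64; max(0, 74 - 64) = 10.
Farmer 2: others sum to 54; max(0, 74 - 54) = 20.
Farmer 3: others sum to 69; max(0, 74 - 69) = 5.
Farmer 4: others sum to 63; max(0, 74 - 63) = 11.
Farmer 5: others sum to 58; max(0, 74 - 58) = 16.
Total collected = 10 + 20 + 5 + 11 + 16 = 62.

62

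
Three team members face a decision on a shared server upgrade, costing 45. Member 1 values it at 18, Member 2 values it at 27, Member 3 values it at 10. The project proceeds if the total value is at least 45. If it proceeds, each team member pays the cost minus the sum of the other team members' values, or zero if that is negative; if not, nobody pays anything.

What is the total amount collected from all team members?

25

Total value 55 ≥ cost 45, so it is built.
Member 1: others sum to 37; max(0, 45 - 37) = 8.
Member 2: others sum to 28; max(0, 45 - 28) = 17.
Member 3: others sum to 45; max(0, 45 - 45) = 0.
Total collected = 8 + 17 + 0 = 25.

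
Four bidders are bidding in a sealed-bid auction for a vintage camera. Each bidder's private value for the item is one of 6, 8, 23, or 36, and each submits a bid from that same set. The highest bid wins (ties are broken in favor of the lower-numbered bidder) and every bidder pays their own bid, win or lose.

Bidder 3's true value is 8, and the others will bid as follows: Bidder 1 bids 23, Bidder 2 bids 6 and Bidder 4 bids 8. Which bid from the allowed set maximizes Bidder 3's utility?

Bid 6: loses but pays 6, utility -6.
Bid 8: loses but pays 8, utility -8.
Bid 23: loses but pays 23, utility -23.
Bid 36: wins, pays 36, utility 8 - 36 = -28.
The best choice is 6 with utility -6.

6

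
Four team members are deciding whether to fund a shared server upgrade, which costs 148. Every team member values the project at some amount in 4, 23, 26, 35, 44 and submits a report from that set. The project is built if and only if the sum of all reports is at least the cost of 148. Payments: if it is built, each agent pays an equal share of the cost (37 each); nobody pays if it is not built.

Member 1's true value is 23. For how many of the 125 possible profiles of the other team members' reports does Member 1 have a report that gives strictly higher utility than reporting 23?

1

Others report (44, 44, 44): truth gives -14; report 4 gives 0 > -14. Violating.
Others report (4, 4, 4): truth gives 0; no alternative beats it.
Others report (4, 4, 23): truth gives 0; no alternative beats it.
(Checking all 125 profiles: 1 has a profitable deviation, 124 do not.)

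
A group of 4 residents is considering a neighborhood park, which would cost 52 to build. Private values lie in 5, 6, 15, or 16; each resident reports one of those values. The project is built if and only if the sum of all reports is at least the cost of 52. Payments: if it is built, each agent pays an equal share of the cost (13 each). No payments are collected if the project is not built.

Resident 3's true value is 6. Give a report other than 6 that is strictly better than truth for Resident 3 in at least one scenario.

5

Suppose Resident 1 reports 15, Resident 2 reports 15 and Resident 4 reports 16.
Report 6: project built, pays 13, utility 6 - 13 = -7.
Report 5: project not built, utility 0.
So reporting 5 beats truth here (0 > -7).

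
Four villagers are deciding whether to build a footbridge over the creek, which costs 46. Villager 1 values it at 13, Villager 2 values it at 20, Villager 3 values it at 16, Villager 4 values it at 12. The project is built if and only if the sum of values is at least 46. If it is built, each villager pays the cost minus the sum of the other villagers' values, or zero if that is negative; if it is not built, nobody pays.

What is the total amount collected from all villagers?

6

Total value 61 ≥ cost 46, so it is built.
Villager 1: others sum to 48; max(0, 46 - 48) = 0.
Villager 2: others sum to 41; max(0, 46 - 41) = 5.
Villager 3: others sum to 45; max(0, 46 - 45) = 1.
Villager 4: others sum to 49; max(0, 46 - 49) = 0.
Total collected = 0 + 5 + 1 + 0 = 6.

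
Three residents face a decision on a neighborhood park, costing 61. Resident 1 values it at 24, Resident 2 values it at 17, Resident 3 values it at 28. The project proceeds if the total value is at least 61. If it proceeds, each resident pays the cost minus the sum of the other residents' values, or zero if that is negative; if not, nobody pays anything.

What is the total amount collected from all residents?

45

Total value 69 ≥ cost 61, so it is built.
Resident 1: others sum to 45; max(0, 61 - 45) = 16.
Resident 2: others sum to 52; max(0, 61 - 52) = 9.
Resident 3: others sum to 41; max(0, 61 - 41) = 20.
Total collected = 16 + 9 + 20 = 45.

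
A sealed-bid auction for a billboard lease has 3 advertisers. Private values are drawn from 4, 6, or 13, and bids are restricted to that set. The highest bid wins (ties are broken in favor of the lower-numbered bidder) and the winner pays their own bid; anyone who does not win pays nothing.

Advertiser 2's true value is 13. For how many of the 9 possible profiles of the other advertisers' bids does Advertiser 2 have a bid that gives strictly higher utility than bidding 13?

Others bid (4, 4): truth gives 0; bid 6 gives 7 > 0. Violating.
Others bid (4, 6): truth gives 0; bid 6 gives 7 > 0. Violating.
Others bid (4, 13): truth gives 0; no alternative beats it.
Others bid (6, 4): truth gives 0; no alternative beats it.
(Checking all 9 profiles: 2 have a profitable deviation, 7 do not.)

2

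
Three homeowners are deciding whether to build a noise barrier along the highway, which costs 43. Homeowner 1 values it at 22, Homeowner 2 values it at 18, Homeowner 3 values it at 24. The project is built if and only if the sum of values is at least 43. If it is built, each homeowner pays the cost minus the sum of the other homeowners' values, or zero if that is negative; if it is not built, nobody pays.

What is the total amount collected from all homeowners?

Total value 64 ≥ cost 43, so it is built.
Homeowner 1: others sum to 42; max(0, 43 - 42) = 1.
Homeowner 2: others sum to 46; max(0, 43 - 46) = 0.
Homeowner 3: others sum to 40; max(0, 43 - 40) = 3.
Total collected = 1 + 0 + 3 = 4.

4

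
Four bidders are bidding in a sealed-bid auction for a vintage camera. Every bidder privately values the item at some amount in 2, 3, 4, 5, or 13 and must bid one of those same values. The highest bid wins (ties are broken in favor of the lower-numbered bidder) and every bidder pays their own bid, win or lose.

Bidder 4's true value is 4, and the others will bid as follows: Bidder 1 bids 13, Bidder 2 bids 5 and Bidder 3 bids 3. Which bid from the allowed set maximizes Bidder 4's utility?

2

Bid 2: loses but pays 2, utility -2.
Bid 3: loses but pays 3, utility -3.
Bid 4: loses but pays 4, utility -4.
Bid 5: loses but pays 5, utility -5.
Bid 13: loses but pays 13, utility -13.
The best choice is 2 with utility -2.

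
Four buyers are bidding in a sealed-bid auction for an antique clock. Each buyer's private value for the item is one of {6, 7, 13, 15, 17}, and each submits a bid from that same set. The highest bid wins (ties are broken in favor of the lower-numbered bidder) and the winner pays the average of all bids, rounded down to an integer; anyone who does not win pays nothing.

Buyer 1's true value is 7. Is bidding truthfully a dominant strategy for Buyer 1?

Check each profile of the others' bids and compare truth against every alternative bid.
Others bid (6, 6, 7): truth gives 1, best alternative gives 0.
Others bid (6, 7, 6): truth gives 1, best alternative gives 0.
Others bid (6, 7, 7): truth gives 1, best alternative gives 0.
Others bid (7, 6, 6): truth gives 1, best alternative gives 0.
Others bid (7, 6, 7): truth gives 1, best alternative gives 0.
Others bid (7, 7, 6): truth gives 1, best alternative gives 0.
(Remaining 119 profiles checked similarly; truth is weakly best in each.)
In every case the truthful bid is at least as good as any alternative, so it is a dominant strategy.

Yes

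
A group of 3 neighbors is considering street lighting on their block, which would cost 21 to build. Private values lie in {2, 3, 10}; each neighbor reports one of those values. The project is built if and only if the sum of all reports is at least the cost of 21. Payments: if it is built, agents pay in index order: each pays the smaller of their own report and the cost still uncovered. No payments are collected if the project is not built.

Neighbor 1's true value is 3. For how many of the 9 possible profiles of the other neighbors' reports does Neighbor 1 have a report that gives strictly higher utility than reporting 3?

Others report (10, 10): truth gives 0; report 2 gives 1 > 0. Violating.
Others report (2, 2): truth gives 0; no alternative beats it.
Others report (2, 3): truth gives 0; no alternative beats it.
(Checking all 9 profiles: 1 has a profitable deviation, 8 do not.)

1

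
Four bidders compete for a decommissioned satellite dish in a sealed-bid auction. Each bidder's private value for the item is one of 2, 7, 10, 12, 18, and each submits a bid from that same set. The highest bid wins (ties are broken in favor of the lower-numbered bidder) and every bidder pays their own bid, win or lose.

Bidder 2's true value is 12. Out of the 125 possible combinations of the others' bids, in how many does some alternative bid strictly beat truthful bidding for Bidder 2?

95

Others bid (2, 2, 2): truth gives 0; bid 7 gives 5 > 0. Violating.
Others bid (2, 2, 7): truth gives 0; bid 7 gives 5 > 0. Violating.
Others bid (2, 2, 10): truth gives 0; bid 10 gives 2 > 0. Violating.
Others bid (2, 2, 18): truth gives -12; bid 2 gives -2 > -12. Violating.
Others bid (2, 2, 12): truth gives 0; no alternative beats it.
Others bid (2, 7, 12): truth gives 0; no alternative beats it.
(Checking all 125 profiles: 95 have a profitable deviation, 30 do not.)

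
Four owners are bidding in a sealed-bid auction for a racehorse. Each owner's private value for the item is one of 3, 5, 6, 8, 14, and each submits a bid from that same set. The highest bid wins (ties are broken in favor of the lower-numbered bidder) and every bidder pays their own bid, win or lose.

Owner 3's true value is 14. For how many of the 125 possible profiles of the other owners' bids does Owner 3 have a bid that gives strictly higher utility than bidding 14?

Others bid (3, 3, 3): truth gives 0; bid 5 gives 9 > 0. Violating.
Others bid (3, 3, 5): truth gives 0; bid 5 gives 9 > 0. Violating.
Others bid (3, 3, 6): truth gives 0; bid 6 gives 8 > 0. Violating.
Others bid (3, 3, 8): truth gives 0; bid 8 gives 6 > 0. Violating.
Others bid (3, 3, 14): truth gives 0; no alternative beats it.
Others bid (3, 5, 14): truth gives 0; no alternative beats it.
(Checking all 125 profiles: 81 have a profitable deviation, 44 do not.)

81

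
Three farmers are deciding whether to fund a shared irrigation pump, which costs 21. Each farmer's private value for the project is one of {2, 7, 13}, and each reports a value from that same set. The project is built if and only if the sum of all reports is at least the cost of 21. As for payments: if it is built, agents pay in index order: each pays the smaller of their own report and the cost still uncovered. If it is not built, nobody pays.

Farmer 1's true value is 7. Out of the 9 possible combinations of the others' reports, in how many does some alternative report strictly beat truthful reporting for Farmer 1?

Others report (7, 13): truth gives 0; report 2 gives 5 > 0. Violating.
Others report (13, 7): truth gives 0; report 2 gives 5 > 0. Violating.
Others report (13, 13): truth gives 0; report 2 gives 5 > 0. Violating.
Others report (2, 2): truth gives 0; no alternative beats it.
Others report (2, 7): truth gives 0; no alternative beats it.
(Checking all 9 profiles: 3 have a profitable deviation, 6 do not.)

3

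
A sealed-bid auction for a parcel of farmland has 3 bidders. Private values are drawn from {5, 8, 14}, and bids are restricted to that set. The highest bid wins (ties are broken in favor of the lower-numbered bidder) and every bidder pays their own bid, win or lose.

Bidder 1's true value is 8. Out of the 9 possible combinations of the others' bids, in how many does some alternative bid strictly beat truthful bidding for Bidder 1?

6

Others bid (5, 5): truth gives 0; bid 5 gives 3 > 0. Violating.
Others bid (5, 14): truth gives -8; bid 5 gives -5 > -8. Violating.
Others bid (8, 14): truth gives -8; bid 5 gives -5 > -8. Violating.
Others bid (14, 5): truth gives -8; bid 5 gives -5 > -8. Violating.
Others bid (5, 8): truth gives 0; no alternative beats it.
Others bid (8, 5): truth gives 0; no alternative beats it.
(Checking all 9 profiles: 6 have a profitable deviation, 3 do not.)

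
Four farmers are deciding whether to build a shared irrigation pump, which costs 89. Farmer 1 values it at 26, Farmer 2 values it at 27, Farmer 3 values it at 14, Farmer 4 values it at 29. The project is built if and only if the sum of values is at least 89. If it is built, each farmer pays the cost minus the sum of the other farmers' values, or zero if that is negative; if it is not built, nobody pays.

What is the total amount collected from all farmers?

Total value 96 ≥ cost 89, so it is built.
Farmer 1: others sum to 70; max(0, 89 - 70) = 19.
Farmer 2: others sum to 69; max(0, 89 - 69) = 20.
Farmer 3: others sum to 82; max(0, 89 - 82) = 7.
Farmer 4: others sum to 67; max(0, 89 - 67) = 22.
Total collected = 19 + 20 + 7 + 22 = 68.

68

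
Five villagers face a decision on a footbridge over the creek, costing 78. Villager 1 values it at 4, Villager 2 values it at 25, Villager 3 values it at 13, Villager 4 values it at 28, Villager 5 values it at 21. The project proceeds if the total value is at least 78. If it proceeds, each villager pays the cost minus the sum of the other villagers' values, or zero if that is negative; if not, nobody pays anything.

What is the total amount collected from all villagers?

35

Total value 91 ≥ cost 78, so it is built.
Villager 1: others sum to 87; max(0, 78 - 87) = 0.
Villager 2: others sum to 66; max(0, 78 - 66) = 12.
Villager 3: others sum to 78; max(0, 78 - 78) = 0.
Villager 4: others sum to 63; max(0, 78 - 63) = 15.
Villager 5: others sum to 70; max(0, 78 - 70) = 8.
Total collected = 0 + 12 + 0 + 15 + 8 = 35.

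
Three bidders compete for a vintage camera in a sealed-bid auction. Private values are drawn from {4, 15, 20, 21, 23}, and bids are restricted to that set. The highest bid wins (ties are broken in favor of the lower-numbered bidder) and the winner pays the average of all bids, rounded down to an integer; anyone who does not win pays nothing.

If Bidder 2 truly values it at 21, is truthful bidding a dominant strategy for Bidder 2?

Consider the case where Bidder 1 bids 4 and Bidder 3 bids 4.
Truthful bid 21: wins, pays 9, utility 21 - 9 = 12.
Bid 15 instead: wins, pays 7, utility 21 - 7 = 14.
Since 14 > 12, bidding 15 is strictly better here, so truthful bidding is not dominant.

No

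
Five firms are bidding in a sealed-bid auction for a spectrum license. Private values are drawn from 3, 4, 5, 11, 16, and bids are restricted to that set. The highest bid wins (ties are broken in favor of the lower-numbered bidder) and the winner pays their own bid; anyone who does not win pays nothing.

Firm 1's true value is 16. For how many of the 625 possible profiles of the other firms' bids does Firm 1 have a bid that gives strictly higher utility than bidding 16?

Others bid (3, 3, 3, 3): truth gives 0; bid 3 gives 13 > 0. Violating.
Others bid (3, 3, 3, 4): truth gives 0; bid 4 gives 12 > 0. Violating.
Others bid (3, 3, 3, 5): truth gives 0; bid 5 gives 11 > 0. Violating.
Others bid (3, 3, 3, 11): truth gives 0; bid 11 gives 5 > 0. Violating.
Others bid (3, 3, 3, 16): truth gives 0; no alternative beats it.
Others bid (3, 3, 4, 16): truth gives 0; no alternative beats it.
(Checking all 625 profiles: 256 have a profitable deviation, 369 do not.)

256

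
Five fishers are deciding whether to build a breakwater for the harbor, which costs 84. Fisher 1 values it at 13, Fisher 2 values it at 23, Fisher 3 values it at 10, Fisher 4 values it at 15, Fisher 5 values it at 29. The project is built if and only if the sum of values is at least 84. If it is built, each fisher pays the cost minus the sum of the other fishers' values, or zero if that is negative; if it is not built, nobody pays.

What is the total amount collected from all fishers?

Total value 90 ≥ cost 84, so it is built.
Fisher 1: others sum to 77; max(0, 84 - 77) = 7.
Fisher 2: others sum to 67; max(0, 84 - 67) = 17.
Fisher 3: others sum to 80; max(0, 84 - 80) = 4.
Fisher 4: others sum to 75; max(0, 84 - 75) = 9.
Fisher 5: others sum to 61; max(0, 84 - 61) = 23.
Total collected = 7 + 17 + 4 + 9 + 23 = 60.

60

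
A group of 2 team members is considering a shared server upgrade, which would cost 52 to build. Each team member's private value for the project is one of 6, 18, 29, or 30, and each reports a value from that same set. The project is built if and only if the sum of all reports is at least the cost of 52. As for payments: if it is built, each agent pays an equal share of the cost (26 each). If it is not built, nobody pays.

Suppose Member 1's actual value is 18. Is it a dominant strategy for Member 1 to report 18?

Check each profile of the others' reports and compare truth against every alternative report.
Others report (6): truth gives 0, best alternative gives 0.
Others report (18): truth gives 0, best alternative gives 0.
Others report (29): truth gives 0, best alternative gives 0.
Others report (30): truth gives 0, best alternative gives 0.
In every case the truthful report is at least as good as any alternative, so it is a dominant strategy.

Yes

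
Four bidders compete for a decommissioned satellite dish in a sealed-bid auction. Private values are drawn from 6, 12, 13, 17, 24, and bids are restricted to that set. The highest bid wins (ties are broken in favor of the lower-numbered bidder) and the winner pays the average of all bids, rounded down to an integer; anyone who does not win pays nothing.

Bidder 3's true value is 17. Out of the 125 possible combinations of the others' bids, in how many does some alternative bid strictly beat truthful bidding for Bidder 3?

Others bid (6, 6, 6): truth gives 9; bid 12 gives 10 > 9. Violating.
Others bid (6, 6, 12): truth gives 7; bid 12 gives 8 > 7. Violating.
Others bid (6, 6, 13): truth gives 7; bid 13 gives 8 > 7. Violating.
Others bid (6, 6, 24): truth gives 0; bid 24 gives 2 > 0. Violating.
Others bid (6, 6, 17): truth gives 6; no alternative beats it.
Others bid (6, 12, 17): truth gives 4; no alternative beats it.
(Checking all 125 profiles: 38 have a profitable deviation, 87 do not.)

38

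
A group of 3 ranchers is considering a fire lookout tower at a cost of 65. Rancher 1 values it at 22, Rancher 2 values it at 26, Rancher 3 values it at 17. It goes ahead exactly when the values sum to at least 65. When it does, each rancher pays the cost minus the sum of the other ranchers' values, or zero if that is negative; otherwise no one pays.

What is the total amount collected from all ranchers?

65

Total value 65 ≥ cost 65, so it is built.
Rancher 1: others sum to 43; max(0, 65 - 43) = 22.
Rancher 2: others sum to 39; max(0, 65 - 39) = 26.
Rancher 3: others sum to 48; max(0, 65 - 48) = 17.
Total collected = 22 + 26 + 17 = 65.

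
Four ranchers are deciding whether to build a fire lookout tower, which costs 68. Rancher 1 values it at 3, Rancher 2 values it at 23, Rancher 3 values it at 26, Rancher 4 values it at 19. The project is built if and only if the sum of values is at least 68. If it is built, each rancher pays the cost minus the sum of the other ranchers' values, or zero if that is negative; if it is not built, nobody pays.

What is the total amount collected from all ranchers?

Total value 71 ≥ cost 68, so it is built.
Rancher 1: others sum to 68; max(0, 68 - 68) = 0.
Rancher 2: others sum to 48; max(0, 68 - 48) = 20.
Rancher 3: others sum to 45; max(0, 68 - 45) = 23.
Rancher 4: others sum to 52; max(0, 68 - 52) = 16.
Total collected = 0 + 20 + 23 + 16 = 59.

59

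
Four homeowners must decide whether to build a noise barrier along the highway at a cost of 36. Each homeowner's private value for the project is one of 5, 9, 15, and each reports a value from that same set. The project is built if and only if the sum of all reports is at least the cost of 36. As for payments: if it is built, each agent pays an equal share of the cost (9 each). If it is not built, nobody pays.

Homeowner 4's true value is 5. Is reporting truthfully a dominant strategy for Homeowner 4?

Yes

Check each profile of the others' reports and compare truth against every alternative report.
Others report (5, 9, 15): truth gives 0, best alternative gives -4.
Others report (5, 15, 9): truth gives 0, best alternative gives -4.
Others report (9, 5, 15): truth gives 0, best alternative gives -4.
Others report (9, 9, 9): truth gives 0, best alternative gives -4.
Others report (9, 15, 5): truth gives 0, best alternative gives -4.
Others report (15, 5, 9): truth gives 0, best alternative gives -4.
(Remaining 21 profiles checked similarly; truth is weakly best in each.)
In every case the truthful report is at least as good as any alternative, so it is a dominant strategy.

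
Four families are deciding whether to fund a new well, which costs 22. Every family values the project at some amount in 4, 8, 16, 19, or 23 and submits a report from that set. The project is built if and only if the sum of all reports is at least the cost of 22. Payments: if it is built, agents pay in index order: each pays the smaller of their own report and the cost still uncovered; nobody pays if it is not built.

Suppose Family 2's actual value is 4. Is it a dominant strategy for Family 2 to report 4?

Yes

Check each profile of the others' reports and compare truth against every alternative report.
Others report (4, 4, 8): truth gives 0, best alternative gives -4.
Others report (4, 4, 16): truth gives 0, best alternative gives -4.
Others report (4, 4, 19): truth gives 0, best alternative gives -4.
Others report (4, 4, 23): truth gives 0, best alternative gives -4.
Others report (4, 8, 4): truth gives 0, best alternative gives -4.
Others report (4, 8, 8): truth gives 0, best alternative gives -4.
(Remaining 119 profiles checked similarly; truth is weakly best in each.)
In every case the truthful report is at least as good as any alternative, so it is a dominant strategy.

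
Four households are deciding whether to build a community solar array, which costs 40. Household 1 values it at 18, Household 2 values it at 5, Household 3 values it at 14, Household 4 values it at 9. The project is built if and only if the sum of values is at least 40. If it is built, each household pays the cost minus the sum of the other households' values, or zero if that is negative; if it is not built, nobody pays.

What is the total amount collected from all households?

23

Total value 46 ≥ cost 40, so it is built.
Household 1: others sum to 28; max(0, 40 - 28) = 12.
Household 2: others sum to 41; max(0, 40 - 41) = 0.
Household 3: others sum to 32; max(0, 40 - 32) = 8.
Household 4: others sum to 37; max(0, 40 - 37) = 3.
Total collected = 12 + 0 + 8 + 3 = 23.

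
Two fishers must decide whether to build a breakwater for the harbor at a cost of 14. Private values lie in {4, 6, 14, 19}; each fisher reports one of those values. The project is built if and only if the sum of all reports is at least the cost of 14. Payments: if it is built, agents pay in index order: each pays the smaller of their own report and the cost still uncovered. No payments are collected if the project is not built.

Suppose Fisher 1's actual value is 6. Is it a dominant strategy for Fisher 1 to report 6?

No

Consider the case where Fisher 2 reports 14.
Truthful report 6: project built, pays 6, utility 6 - 6 = 0.
Report 4 instead: project built, pays 4, utility 6 - 4 = 2.
Since 2 > 0, reporting 4 is strictly better here, so truthful reporting is not dominant.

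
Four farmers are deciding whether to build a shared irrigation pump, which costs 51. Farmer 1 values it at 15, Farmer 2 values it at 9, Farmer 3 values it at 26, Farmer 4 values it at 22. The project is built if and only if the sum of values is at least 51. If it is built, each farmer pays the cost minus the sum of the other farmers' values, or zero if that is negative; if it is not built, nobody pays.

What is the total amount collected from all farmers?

Total value 72 ≥ cost 51, so it is built.
Farmer 1: others sum to 57; max(0, 51 - 57) = 0.
Farmer 2: others sum to 63; max(0, 51 - 63) = 0.
Farmer 3: others sum to 46; max(0, 51 - 46) = 5.
Farmer 4: others sum to 50; max(0, 51 - 50) = 1.
Total collected = 0 + 0 + 5 + 1 = 6.

6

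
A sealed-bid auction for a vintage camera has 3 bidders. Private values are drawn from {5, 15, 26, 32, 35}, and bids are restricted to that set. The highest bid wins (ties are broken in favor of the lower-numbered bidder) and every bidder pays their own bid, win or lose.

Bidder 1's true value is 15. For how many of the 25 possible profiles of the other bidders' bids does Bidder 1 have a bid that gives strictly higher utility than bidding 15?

Others bid (5, 5): truth gives 0; bid 5 gives 10 > 0. Violating.
Others bid (5, 26): truth gives -15; bid 5 gives -5 > -15. Violating.
Others bid (5, 32): truth gives -15; bid 5 gives -5 > -15. Violating.
Others bid (5, 35): truth gives -15; bid 5 gives -5 > -15. Violating.
Others bid (5, 15): truth gives 0; no alternative beats it.
Others bid (15, 5): truth gives 0; no alternative beats it.
(Checking all 25 profiles: 22 have a profitable deviation, 3 do not.)

22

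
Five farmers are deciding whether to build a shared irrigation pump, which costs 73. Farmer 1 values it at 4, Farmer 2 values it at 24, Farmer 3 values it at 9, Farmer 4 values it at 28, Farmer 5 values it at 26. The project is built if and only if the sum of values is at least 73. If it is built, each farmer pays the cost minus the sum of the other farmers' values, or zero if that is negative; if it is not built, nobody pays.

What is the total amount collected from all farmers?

Total value 91 ≥ cost 73, so it is built.
Farmer 1: others sum to 87; max(0, 73 - 87) = 0.
Farmer 2: others sum to 67; max(0, 73 - 67) = 6.
Farmer 3: others sum to 82; max(0, 73 - 82) = 0.
Farmer 4: others sum to 63; max(0, 73 - 63) = 10.
Farmer 5: others sum to 65; max(0, 73 - 65) = 8.
Total collected = 0 + 6 + 0 + 10 + 8 = 24.

24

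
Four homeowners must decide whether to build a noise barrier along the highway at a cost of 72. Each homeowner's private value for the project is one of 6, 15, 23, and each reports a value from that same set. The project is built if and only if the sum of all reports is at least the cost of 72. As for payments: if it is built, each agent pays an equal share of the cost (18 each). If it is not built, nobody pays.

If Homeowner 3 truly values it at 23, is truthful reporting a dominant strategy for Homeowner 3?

Check each profile of the others' reports and compare truth against every alternative report.
Others report (6, 23, 23): truth gives 5, best alternative gives 0.
Others report (15, 15, 23): truth gives 5, best alternative gives 0.
Others report (15, 23, 15): truth gives 5, best alternative gives 0.
Others report (23, 6, 23): truth gives 5, best alternative gives 0.
Others report (23, 15, 15): truth gives 5, best alternative gives 0.
Others report (23, 23, 6): truth gives 5, best alternative gives 0.
(Remaining 21 profiles checked similarly; truth is weakly best in each.)
In every case the truthful report is at least as good as any alternative, so it is a dominant strategy.

Yes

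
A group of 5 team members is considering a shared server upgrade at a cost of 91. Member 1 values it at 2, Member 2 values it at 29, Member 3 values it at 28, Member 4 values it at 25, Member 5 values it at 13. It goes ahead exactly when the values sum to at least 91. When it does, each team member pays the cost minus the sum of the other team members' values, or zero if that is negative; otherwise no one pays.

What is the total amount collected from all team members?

Total value 97 ≥ cost 91, so it is built.
Member 1: others sum to 95; max(0, 91 - 95) = 0.
Member 2: others sum to 68; max(0, 91 - 68) = 23.
Member 3: others sum to 69; max(0, 91 - 69) = 22.
Member 4: others sum to 72; max(0, 91 - 72) = 19.
Member 5: others sum to 84; max(0, 91 - 84) = 7.
Total collected = 0 + 23 + 22 + 19 + 7 = 71.

71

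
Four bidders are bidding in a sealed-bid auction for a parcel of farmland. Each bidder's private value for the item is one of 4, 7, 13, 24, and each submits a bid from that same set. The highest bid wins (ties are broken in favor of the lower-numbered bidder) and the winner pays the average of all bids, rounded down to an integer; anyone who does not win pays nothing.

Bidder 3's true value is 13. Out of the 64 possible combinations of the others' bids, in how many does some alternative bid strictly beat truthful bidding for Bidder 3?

10

Others bid (4, 4, 4): truth gives 7; bid 7 gives 9 > 7. Violating.
Others bid (4, 4, 7): truth gives 6; bid 7 gives 8 > 6. Violating.
Others bid (4, 13, 4): truth gives 0; bid 24 gives 2 > 0. Violating.
Others bid (4, 13, 7): truth gives 0; bid 24 gives 1 > 0. Violating.
Others bid (4, 4, 13): truth gives 5; no alternative beats it.
Others bid (4, 4, 24): truth gives 0; no alternative beats it.
(Checking all 64 profiles: 10 have a profitable deviation, 54 do not.)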